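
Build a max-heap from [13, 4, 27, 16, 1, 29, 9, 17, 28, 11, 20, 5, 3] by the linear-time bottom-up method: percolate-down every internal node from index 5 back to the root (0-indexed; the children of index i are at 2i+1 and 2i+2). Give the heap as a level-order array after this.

[29, 28, 27, 17, 20, 13, 9, 4, 16, 11, 1, 5, 3]

sift down from index 5: already satisfies heap property
sift down from index 4:
  1 vs larger child 20 at index 10, swap → [13, 4, 27, 16, 20, 29, 9, 17, 28, 11, 1, 5, 3]
sift down from index 3:
  16 vs larger child 28 at index 8, swap → [13, 4, 27, 28, 20, 29, 9, 17, 16, 11, 1, 5, 3]
sift down from index 2:
  27 vs larger child 29 at index 5, swap → [13, 4, 29, 28, 20, 27, 9, 17, 16, 11, 1, 5, 3]
sift down from index 1:
  4 vs larger child 28 at index 3, swap → [13, 28, 29, 4, 20, 27, 9, 17, 16, 11, 1, 5, 3]
  4 vs larger child 17 at index 7, swap → [13, 28, 29, 17, 20, 27, 9, 4, 16, 11, 1, 5, 3]
sift down from index 0:
  13 vs larger child 29 at index 2, swap → [29, 28, 13, 17, 20, 27, 9, 4, 16, 11, 1, 5, 3]
  13 vs larger child 27 at index 5, swap → [29, 28, 27, 17, 20, 13, 9, 4, 16, 11, 1, 5, 3]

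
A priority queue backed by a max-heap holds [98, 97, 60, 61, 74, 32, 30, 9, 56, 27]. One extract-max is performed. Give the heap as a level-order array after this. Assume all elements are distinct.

remove root 98; move last element 27 to root → [27, 97, 60, 61, 74, 32, 30, 9, 56]
27 vs larger child 97 at index 1, swap → [97, 27, 60, 61, 74, 32, 30, 9, 56]
27 vs larger child 74 at index 4, swap → [97, 74, 60, 61, 27, 32, 30, 9, 56]

[97, 74, 60, 61, 27, 32, 30, 9, 56]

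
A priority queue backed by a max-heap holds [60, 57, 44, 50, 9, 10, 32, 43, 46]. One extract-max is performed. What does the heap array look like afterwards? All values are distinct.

remove root 60; move last element 46 to root → [46, 57, 44, 50, 9, 10, 32, 43]
46 vs larger child 57 at index 1, swap → [57, 46, 44, 50, 9, 10, 32, 43]
46 vs larger child 50 at index 3, swap → [57, 50, 44, 46, 9, 10, 32, 43]

[57, 50, 44, 46, 9, 10, 32, 43]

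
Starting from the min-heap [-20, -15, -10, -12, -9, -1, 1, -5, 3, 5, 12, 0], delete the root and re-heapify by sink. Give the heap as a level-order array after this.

remove root -20; move last element 0 to root → [0, -15, -10, -12, -9, -1, 1, -5, 3, 5, 12]
0 vs smaller child -15 at index 1, swap → [-15, 0, -10, -12, -9, -1, 1, -5, 3, 5, 12]
0 vs smaller child -12 at index 3, swap → [-15, -12, -10, 0, -9, -1, 1, -5, 3, 5, 12]
0 vs smaller child -5 at index 7, swap → [-15, -12, -10, -5, -9, -1, 1, 0, 3, 5, 12]

[-15, -12, -10, -5, -9, -1, 1, 0, 3, 5, 12]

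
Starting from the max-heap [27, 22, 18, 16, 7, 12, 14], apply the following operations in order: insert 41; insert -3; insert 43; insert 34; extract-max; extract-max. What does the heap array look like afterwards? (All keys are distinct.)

[34, 27, 18, 22, 7, 12, 14, 16, -3]

insert 41:
  append 41 at index 7 → [27, 22, 18, 16, 7, 12, 14, 41]
  41 > parent 16 at index 3, swap → [27, 22, 18, 41, 7, 12, 14, 16]
  41 > parent 22 at index 1, swap → [27, 41, 18, 22, 7, 12, 14, 16]
  41 > parent 27 at index 0, swap → [41, 27, 18, 22, 7, 12, 14, 16]
insert -3:
  append -3 at index 8 → [41, 27, 18, 22, 7, 12, 14, 16, -3] (no swap needed)
insert 43:
  append 43 at index 9 → [41, 27, 18, 22, 7, 12, 14, 16, -3, 43]
  43 > parent 7 at index 4, swap → [41, 27, 18, 22, 43, 12, 14, 16, -3, 7]
  43 > parent 27 at index 1, swap → [41, 43, 18, 22, 27, 12, 14, 16, -3, 7]
  43 > parent 41 at index 0, swap → [43, 41, 18, 22, 27, 12, 14, 16, -3, 7]
insert 34:
  append 34 at index 10 → [43, 41, 18, 22, 27, 12, 14, 16, -3, 7, 34]
  34 > parent 27 at index 4, swap → [43, 41, 18, 22, 34, 12, 14, 16, -3, 7, 27]
extract-max → returns 43:
  remove root 43; move last element 27 to root → [27, 41, 18, 22, 34, 12, 14, 16, -3, 7]
  27 vs larger child 41 at index 1, swap → [41, 27, 18, 22, 34, 12, 14, 16, -3, 7]
  27 vs larger child 34 at index 4, swap → [41, 34, 18, 22, 27, 12, 14, 16, -3, 7]
extract-max → returns 41:
  remove root 41; move last element 7 to root → [7, 34, 18, 22, 27, 12, 14, 16, -3]
  7 vs larger child 34 at index 1, swap → [34, 7, 18, 22, 27, 12, 14, 16, -3]
  7 vs larger child 27 at index 4, swap → [34, 27, 18, 22, 7, 12, 14, 16, -3]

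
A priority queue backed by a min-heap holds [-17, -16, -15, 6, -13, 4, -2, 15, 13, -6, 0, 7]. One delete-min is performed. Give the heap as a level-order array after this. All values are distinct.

remove root -17; move last element 7 to root → [7, -16, -15, 6, -13, 4, -2, 15, 13, -6, 0]
7 vs smaller child -16 at index 1, swap → [-16, 7, -15, 6, -13, 4, -2, 15, 13, -6, 0]
7 vs smaller child -13 at index 4, swap → [-16, -13, -15, 6, 7, 4, -2, 15, 13, -6, 0]
7 vs smaller child -6 at index 9, swap → [-16, -13, -15, 6, -6, 4, -2, 15, 13, 7, 0]

[-16, -13, -15, 6, -6, 4, -2, 15, 13, 7, 0]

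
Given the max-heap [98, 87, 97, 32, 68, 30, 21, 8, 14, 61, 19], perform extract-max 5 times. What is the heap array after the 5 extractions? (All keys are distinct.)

extract-max #1 returns 98:
  remove root 98; move last element 19 to root → [19, 87, 97, 32, 68, 30, 21, 8, 14, 61]
  19 vs larger child 97 at index 2, swap → [97, 87, 19, 32, 68, 30, 21, 8, 14, 61]
  19 vs larger child 30 at index 5, swap → [97, 87, 30, 32, 68, 19, 21, 8, 14, 61]
extract-max #2 returns 97:
  remove root 97; move last element 61 to root → [61, 87, 30, 32, 68, 19, 21, 8, 14]
  61 vs larger child 87 at index 1, swap → [87, 61, 30, 32, 68, 19, 21, 8, 14]
  61 vs larger child 68 at index 4, swap → [87, 68, 30, 32, 61, 19, 21, 8, 14]
extract-max #3 returns 87:
  remove root 87; move last element 14 to root → [14, 68, 30, 32, 61, 19, 21, 8]
  14 vs larger child 68 at index 1, swap → [68, 14, 30, 32, 61, 19, 21, 8]
  14 vs larger child 61 at index 4, swap → [68, 61, 30, 32, 14, 19, 21, 8]
extract-max #4 returns 68:
  remove root 68; move last element 8 to root → [8, 61, 30, 32, 14, 19, 21]
  8 vs larger child 61 at index 1, swap → [61, 8, 30, 32, 14, 19, 21]
  8 vs larger child 32 at index 3, swap → [61, 32, 30, 8, 14, 19, 21]
extract-max #5 returns 61:
  remove root 61; move last element 21 to root → [21, 32, 30, 8, 14, 19]
  21 vs larger child 32 at index 1, swap → [32, 21, 30, 8, 14, 19]

[32, 21, 30, 8, 14, 19]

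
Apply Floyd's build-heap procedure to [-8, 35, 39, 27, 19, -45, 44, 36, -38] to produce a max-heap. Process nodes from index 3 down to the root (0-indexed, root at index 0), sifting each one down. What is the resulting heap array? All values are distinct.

sift down from index 3:
  27 vs larger child 36 at index 7, swap → [-8, 35, 39, 36, 19, -45, 44, 27, -38]
sift down from index 2:
  39 vs larger child 44 at index 6, swap → [-8, 35, 44, 36, 19, -45, 39, 27, -38]
sift down from index 1:
  35 vs larger child 36 at index 3, swap → [-8, 36, 44, 35, 19, -45, 39, 27, -38]
sift down from index 0:
  -8 vs larger child 44 at index 2, swap → [44, 36, -8, 35, 19, -45, 39, 27, -38]
  -8 vs larger child 39 at index 6, swap → [44, 36, 39, 35, 19, -45, -8, 27, -38]

[44, 36, 39, 35, 19, -45, -8, 27, -38]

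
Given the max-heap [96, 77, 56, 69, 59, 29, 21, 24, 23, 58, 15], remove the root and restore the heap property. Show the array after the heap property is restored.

remove root 96; move last element 15 to root → [15, 77, 56, 69, 59, 29, 21, 24, 23, 58]
15 vs larger child 77 at index 1, swap → [77, 15, 56, 69, 59, 29, 21, 24, 23, 58]
15 vs larger child 69 at index 3, swap → [77, 69, 56, 15, 59, 29, 21, 24, 23, 58]
15 vs larger child 24 at index 7, swap → [77, 69, 56, 24, 59, 29, 21, 15, 23, 58]

[77, 69, 56, 24, 59, 29, 21, 15, 23, 58]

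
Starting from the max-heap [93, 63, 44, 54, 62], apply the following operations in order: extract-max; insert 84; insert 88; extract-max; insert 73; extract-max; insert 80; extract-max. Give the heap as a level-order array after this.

extract-max → returns 93:
  remove root 93; move last element 62 to root → [62, 63, 44, 54]
  62 vs larger child 63 at index 1, swap → [63, 62, 44, 54]
insert 84:
  append 84 at index 4 → [63, 62, 44, 54, 84]
  84 > parent 62 at index 1, swap → [63, 84, 44, 54, 62]
  84 > parent 63 at index 0, swap → [84, 63, 44, 54, 62]
insert 88:
  append 88 at index 5 → [84, 63, 44, 54, 62, 88]
  88 > parent 44 at index 2, swap → [84, 63, 88, 54, 62, 44]
  88 > parent 84 at index 0, swap → [88, 63, 84, 54, 62, 44]
extract-max → returns 88:
  remove root 88; move last element 44 to root → [44, 63, 84, 54, 62]
  44 vs larger child 84 at index 2, swap → [84, 63, 44, 54, 62]
insert 73:
  append 73 at index 5 → [84, 63, 44, 54, 62, 73]
  73 > parent 44 at index 2, swap → [84, 63, 73, 54, 62, 44]
extract-max → returns 84:
  remove root 84; move last element 44 to root → [44, 63, 73, 54, 62]
  44 vs larger child 73 at index 2, swap → [73, 63, 44, 54, 62]
insert 80:
  append 80 at index 5 → [73, 63, 44, 54, 62, 80]
  80 > parent 44 at index 2, swap → [73, 63, 80, 54, 62, 44]
  80 > parent 73 at index 0, swap → [80, 63, 73, 54, 62, 44]
extract-max → returns 80:
  remove root 80; move last element 44 to root → [44, 63, 73, 54, 62]
  44 vs larger child 73 at index 2, swap → [73, 63, 44, 54, 62]

[73, 63, 44, 54, 62]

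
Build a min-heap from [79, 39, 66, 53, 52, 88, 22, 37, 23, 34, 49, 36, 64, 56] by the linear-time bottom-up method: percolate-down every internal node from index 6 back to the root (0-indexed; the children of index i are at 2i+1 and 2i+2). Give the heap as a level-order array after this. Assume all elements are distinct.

sift down from index 6: already satisfies heap property
sift down from index 5:
  88 vs smaller child 36 at index 11, swap → [79, 39, 66, 53, 52, 36, 22, 37, 23, 34, 49, 88, 64, 56]
sift down from index 4:
  52 vs smaller child 34 at index 9, swap → [79, 39, 66, 53, 34, 36, 22, 37, 23, 52, 49, 88, 64, 56]
sift down from index 3:
  53 vs smaller child 23 at index 8, swap → [79, 39, 66, 23, 34, 36, 22, 37, 53, 52, 49, 88, 64, 56]
sift down from index 2:
  66 vs smaller child 22 at index 6, swap → [79, 39, 22, 23, 34, 36, 66, 37, 53, 52, 49, 88, 64, 56]
  66 vs only child 56 at index 13, swap → [79, 39, 22, 23, 34, 36, 56, 37, 53, 52, 49, 88, 64, 66]
sift down from index 1:
  39 vs smaller child 23 at index 3, swap → [79, 23, 22, 39, 34, 36, 56, 37, 53, 52, 49, 88, 64, 66]
  39 vs smaller child 37 at index 7, swap → [79, 23, 22, 37, 34, 36, 56, 39, 53, 52, 49, 88, 64, 66]
sift down from index 0:
  79 vs smaller child 22 at index 2, swap → [22, 23, 79, 37, 34, 36, 56, 39, 53, 52, 49, 88, 64, 66]
  79 vs smaller child 36 at index 5, swap → [22, 23, 36, 37, 34, 79, 56, 39, 53, 52, 49, 88, 64, 66]
  79 vs smaller child 64 at index 12, swap → [22, 23, 36, 37, 34, 64, 56, 39, 53, 52, 49, 88, 79, 66]

[22, 23, 36, 37, 34, 64, 56, 39, 53, 52, 49, 88, 79, 66]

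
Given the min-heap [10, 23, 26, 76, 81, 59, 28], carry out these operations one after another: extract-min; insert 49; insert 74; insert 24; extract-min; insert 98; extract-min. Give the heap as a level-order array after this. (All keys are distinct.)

[26, 28, 49, 74, 81, 59, 98, 76]

extract-min → returns 10:
  remove root 10; move last element 28 to root → [28, 23, 26, 76, 81, 59]
  28 vs smaller child 23 at index 1, swap → [23, 28, 26, 76, 81, 59]
insert 49:
  append 49 at index 6 → [23, 28, 26, 76, 81, 59, 49] (no swap needed)
insert 74:
  append 74 at index 7 → [23, 28, 26, 76, 81, 59, 49, 74]
  74 < parent 76 at index 3, swap → [23, 28, 26, 74, 81, 59, 49, 76]
insert 24:
  append 24 at index 8 → [23, 28, 26, 74, 81, 59, 49, 76, 24]
  24 < parent 74 at index 3, swap → [23, 28, 26, 24, 81, 59, 49, 76, 74]
  24 < parent 28 at index 1, swap → [23, 24, 26, 28, 81, 59, 49, 76, 74]
extract-min → returns 23:
  remove root 23; move last element 74 to root → [74, 24, 26, 28, 81, 59, 49, 76]
  74 vs smaller child 24 at index 1, swap → [24, 74, 26, 28, 81, 59, 49, 76]
  74 vs smaller child 28 at index 3, swap → [24, 28, 26, 74, 81, 59, 49, 76]
insert 98:
  append 98 at index 8 → [24, 28, 26, 74, 81, 59, 49, 76, 98] (no swap needed)
extract-min → returns 24:
  remove root 24; move last element 98 to root → [98, 28, 26, 74, 81, 59, 49, 76]
  98 vs smaller child 26 at index 2, swap → [26, 28, 98, 74, 81, 59, 49, 76]
  98 vs smaller child 49 at index 6, swap → [26, 28, 49, 74, 81, 59, 98, 76]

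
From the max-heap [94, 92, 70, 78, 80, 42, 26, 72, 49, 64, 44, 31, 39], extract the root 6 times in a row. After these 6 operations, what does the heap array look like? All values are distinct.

extract-max #1 returns 94:
  remove root 94; move last element 39 to root → [39, 92, 70, 78, 80, 42, 26, 72, 49, 64, 44, 31]
  39 vs larger child 92 at index 1, swap → [92, 39, 70, 78, 80, 42, 26, 72, 49, 64, 44, 31]
  39 vs larger child 80 at index 4, swap → [92, 80, 70, 78, 39, 42, 26, 72, 49, 64, 44, 31]
  39 vs larger child 64 at index 9, swap → [92, 80, 70, 78, 64, 42, 26, 72, 49, 39, 44, 31]
extract-max #2 returns 92:
  remove root 92; move last element 31 to root → [31, 80, 70, 78, 64, 42, 26, 72, 49, 39, 44]
  31 vs larger child 80 at index 1, swap → [80, 31, 70, 78, 64, 42, 26, 72, 49, 39, 44]
  31 vs larger child 78 at index 3, swap → [80, 78, 70, 31, 64, 42, 26, 72, 49, 39, 44]
  31 vs larger child 72 at index 7, swap → [80, 78, 70, 72, 64, 42, 26, 31, 49, 39, 44]
extract-max #3 returns 80:
  remove root 80; move last element 44 to root → [44, 78, 70, 72, 64, 42, 26, 31, 49, 39]
  44 vs larger child 78 at index 1, swap → [78, 44, 70, 72, 64, 42, 26, 31, 49, 39]
  44 vs larger child 72 at index 3, swap → [78, 72, 70, 44, 64, 42, 26, 31, 49, 39]
  44 vs larger child 49 at index 8, swap → [78, 72, 70, 49, 64, 42, 26, 31, 44, 39]
extract-max #4 returns 78:
  remove root 78; move last element 39 to root → [39, 72, 70, 49, 64, 42, 26, 31, 44]
  39 vs larger child 72 at index 1, swap → [72, 39, 70, 49, 64, 42, 26, 31, 44]
  39 vs larger child 64 at index 4, swap → [72, 64, 70, 49, 39, 42, 26, 31, 44]
extract-max #5 returns 72:
  remove root 72; move last element 44 to root → [44, 64, 70, 49, 39, 42, 26, 31]
  44 vs larger child 70 at index 2, swap → [70, 64, 44, 49, 39, 42, 26, 31]
extract-max #6 returns 70:
  remove root 70; move last element 31 to root → [31, 64, 44, 49, 39, 42, 26]
  31 vs larger child 64 at index 1, swap → [64, 31, 44, 49, 39, 42, 26]
  31 vs larger child 49 at index 3, swap → [64, 49, 44, 31, 39, 42, 26]

[64, 49, 44, 31, 39, 42, 26]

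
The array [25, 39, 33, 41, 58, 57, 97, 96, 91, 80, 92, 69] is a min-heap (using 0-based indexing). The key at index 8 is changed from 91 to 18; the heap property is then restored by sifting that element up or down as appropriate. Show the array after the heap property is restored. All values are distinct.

set index 8 from 91 to 18 → [25, 39, 33, 41, 58, 57, 97, 96, 18, 80, 92, 69]
18 < parent 41 at index 3, swap → [25, 39, 33, 18, 58, 57, 97, 96, 41, 80, 92, 69]
18 < parent 39 at index 1, swap → [25, 18, 33, 39, 58, 57, 97, 96, 41, 80, 92, 69]
18 < parent 25 at index 0, swap → [18, 25, 33, 39, 58, 57, 97, 96, 41, 80, 92, 69]

[18, 25, 33, 39, 58, 57, 97, 96, 41, 80, 92, 69]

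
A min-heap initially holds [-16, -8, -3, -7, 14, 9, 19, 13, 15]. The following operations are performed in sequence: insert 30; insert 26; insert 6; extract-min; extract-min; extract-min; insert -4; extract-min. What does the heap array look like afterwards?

insert 30:
  append 30 at index 9 → [-16, -8, -3, -7, 14, 9, 19, 13, 15, 30] (no swap needed)
insert 26:
  append 26 at index 10 → [-16, -8, -3, -7, 14, 9, 19, 13, 15, 30, 26] (no swap needed)
insert 6:
  append 6 at index 11 → [-16, -8, -3, -7, 14, 9, 19, 13, 15, 30, 26, 6]
  6 < parent 9 at index 5, swap → [-16, -8, -3, -7, 14, 6, 19, 13, 15, 30, 26, 9]
extract-min → returns -16:
  remove root -16; move last element 9 to root → [9, -8, -3, -7, 14, 6, 19, 13, 15, 30, 26]
  9 vs smaller child -8 at index 1, swap → [-8, 9, -3, -7, 14, 6, 19, 13, 15, 30, 26]
  9 vs smaller child -7 at index 3, swap → [-8, -7, -3, 9, 14, 6, 19, 13, 15, 30, 26]
extract-min → returns -8:
  remove root -8; move last element 26 to root → [26, -7, -3, 9, 14, 6, 19, 13, 15, 30]
  26 vs smaller child -7 at index 1, swap → [-7, 26, -3, 9, 14, 6, 19, 13, 15, 30]
  26 vs smaller child 9 at index 3, swap → [-7, 9, -3, 26, 14, 6, 19, 13, 15, 30]
  26 vs smaller child 13 at index 7, swap → [-7, 9, -3, 13, 14, 6, 19, 26, 15, 30]
extract-min → returns -7:
  remove root -7; move last element 30 to root → [30, 9, -3, 13, 14, 6, 19, 26, 15]
  30 vs smaller child -3 at index 2, swap → [-3, 9, 30, 13, 14, 6, 19, 26, 15]
  30 vs smaller child 6 at index 5, swap → [-3, 9, 6, 13, 14, 30, 19, 26, 15]
insert -4:
  append -4 at index 9 → [-3, 9, 6, 13, 14, 30, 19, 26, 15, -4]
  -4 < parent 14 at index 4, swap → [-3, 9, 6, 13, -4, 30, 19, 26, 15, 14]
  -4 < parent 9 at index 1, swap → [-3, -4, 6, 13, 9, 30, 19, 26, 15, 14]
  -4 < parent -3 at index 0, swap → [-4, -3, 6, 13, 9, 30, 19, 26, 15, 14]
extract-min → returns -4:
  remove root -4; move last element 14 to root → [14, -3, 6, 13, 9, 30, 19, 26, 15]
  14 vs smaller child -3 at index 1, swap → [-3, 14, 6, 13, 9, 30, 19, 26, 15]
  14 vs smaller child 9 at index 4, swap → [-3, 9, 6, 13, 14, 30, 19, 26, 15]

[-3, 9, 6, 13, 14, 30, 19, 26, 15]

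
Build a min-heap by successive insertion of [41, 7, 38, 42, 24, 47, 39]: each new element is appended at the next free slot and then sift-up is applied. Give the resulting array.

Insert 41:
  append 41 at index 0 → [41] (no swap needed)
Insert 7:
  append 7 at index 1 → [41, 7]
  7 < parent 41 at index 0, swap → [7, 41]
Insert 38:
  append 38 at index 2 → [7, 41, 38] (no swap needed)
Insert 42:
  append 42 at index 3 → [7, 41, 38, 42] (no swap needed)
Insert 24:
  append 24 at index 4 → [7, 41, 38, 42, 24]
  24 < parent 41 at index 1, swap → [7, 24, 38, 42, 41]
Insert 47:
  append 47 at index 5 → [7, 24, 38, 42, 41, 47] (no swap needed)
Insert 39:
  append 39 at index 6 → [7, 24, 38, 42, 41, 47, 39] (no swap needed)

[7, 24, 38, 42, 41, 47, 39]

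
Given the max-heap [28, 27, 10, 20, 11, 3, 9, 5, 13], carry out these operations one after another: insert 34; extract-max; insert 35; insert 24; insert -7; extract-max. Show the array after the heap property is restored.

insert 34:
  append 34 at index 9 → [28, 27, 10, 20, 11, 3, 9, 5, 13, 34]
  34 > parent 11 at index 4, swap → [28, 27, 10, 20, 34, 3, 9, 5, 13, 11]
  34 > parent 27 at index 1, swap → [28, 34, 10, 20, 27, 3, 9, 5, 13, 11]
  34 > parent 28 at index 0, swap → [34, 28, 10, 20, 27, 3, 9, 5, 13, 11]
extract-max → returns 34:
  remove root 34; move last element 11 to root → [11, 28, 10, 20, 27, 3, 9, 5, 13]
  11 vs larger child 28 at index 1, swap → [28, 11, 10, 20, 27, 3, 9, 5, 13]
  11 vs larger child 27 at index 4, swap → [28, 27, 10, 20, 11, 3, 9, 5, 13]
insert 35:
  append 35 at index 9 → [28, 27, 10, 20, 11, 3, 9, 5, 13, 35]
  35 > parent 11 at index 4, swap → [28, 27, 10, 20, 35, 3, 9, 5, 13, 11]
  35 > parent 27 at index 1, swap → [28, 35, 10, 20, 27, 3, 9, 5, 13, 11]
  35 > parent 28 at index 0, swap → [35, 28, 10, 20, 27, 3, 9, 5, 13, 11]
insert 24:
  append 24 at index 10 → [35, 28, 10, 20, 27, 3, 9, 5, 13, 11, 24] (no swap needed)
insert -7:
  append -7 at index 11 → [35, 28, 10, 20, 27, 3, 9, 5, 13, 11, 24, -7] (no swap needed)
extract-max → returns 35:
  remove root 35; move last element -7 to root → [-7, 28, 10, 20, 27, 3, 9, 5, 13, 11, 24]
  -7 vs larger child 28 at index 1, swap → [28, -7, 10, 20, 27, 3, 9, 5, 13, 11, 24]
  -7 vs larger child 27 at index 4, swap → [28, 27, 10, 20, -7, 3, 9, 5, 13, 11, 24]
  -7 vs larger child 24 at index 10, swap → [28, 27, 10, 20, 24, 3, 9, 5, 13, 11, -7]

[28, 27, 10, 20, 24, 3, 9, 5, 13, 11, -7]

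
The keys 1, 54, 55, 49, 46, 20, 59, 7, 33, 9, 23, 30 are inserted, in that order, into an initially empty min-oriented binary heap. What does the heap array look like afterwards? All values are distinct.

[1, 7, 20, 33, 9, 30, 59, 54, 46, 49, 23, 55]

Insert 1:
  append 1 at index 0 → [1] (no swap needed)
Insert 54:
  append 54 at index 1 → [1, 54] (no swap needed)
Insert 55:
  append 55 at index 2 → [1, 54, 55] (no swap needed)
Insert 49:
  append 49 at index 3 → [1, 54, 55, 49]
  49 < parent 54 at index 1, swap → [1, 49, 55, 54]
Insert 46:
  append 46 at index 4 → [1, 49, 55, 54, 46]
  46 < parent 49 at index 1, swap → [1, 46, 55, 54, 49]
Insert 20:
  append 20 at index 5 → [1, 46, 55, 54, 49, 20]
  20 < parent 55 at index 2, swap → [1, 46, 20, 54, 49, 55]
Insert 59:
  append 59 at index 6 → [1, 46, 20, 54, 49, 55, 59] (no swap needed)
Insert 7:
  append 7 at index 7 → [1, 46, 20, 54, 49, 55, 59, 7]
  7 < parent 54 at index 3, swap → [1, 46, 20, 7, 49, 55, 59, 54]
  7 < parent 46 at index 1, swap → [1, 7, 20, 46, 49, 55, 59, 54]
Insert 33:
  append 33 at index 8 → [1, 7, 20, 46, 49, 55, 59, 54, 33]
  33 < parent 46 at index 3, swap → [1, 7, 20, 33, 49, 55, 59, 54, 46]
Insert 9:
  append 9 at index 9 → [1, 7, 20, 33, 49, 55, 59, 54, 46, 9]
  9 < parent 49 at index 4, swap → [1, 7, 20, 33, 9, 55, 59, 54, 46, 49]
Insert 23:
  append 23 at index 10 → [1, 7, 20, 33, 9, 55, 59, 54, 46, 49, 23] (no swap needed)
Insert 30:
  append 30 at index 11 → [1, 7, 20, 33, 9, 55, 59, 54, 46, 49, 23, 30]
  30 < parent 55 at index 5, swap → [1, 7, 20, 33, 9, 30, 59, 54, 46, 49, 23, 55]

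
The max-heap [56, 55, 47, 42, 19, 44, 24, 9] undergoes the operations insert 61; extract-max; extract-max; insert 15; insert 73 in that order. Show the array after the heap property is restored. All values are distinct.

insert 61:
  append 61 at index 8 → [56, 55, 47, 42, 19, 44, 24, 9, 61]
  61 > parent 42 at index 3, swap → [56, 55, 47, 61, 19, 44, 24, 9, 42]
  61 > parent 55 at index 1, swap → [56, 61, 47, 55, 19, 44, 24, 9, 42]
  61 > parent 56 at index 0, swap → [61, 56, 47, 55, 19, 44, 24, 9, 42]
extract-max → returns 61:
  remove root 61; move last element 42 to root → [42, 56, 47, 55, 19, 44, 24, 9]
  42 vs larger child 56 at index 1, swap → [56, 42, 47, 55, 19, 44, 24, 9]
  42 vs larger child 55 at index 3, swap → [56, 55, 47, 42, 19, 44, 24, 9]
extract-max → returns 56:
  remove root 56; move last element 9 to root → [9, 55, 47, 42, 19, 44, 24]
  9 vs larger child 55 at index 1, swap → [55, 9, 47, 42, 19, 44, 24]
  9 vs larger child 42 at index 3, swap → [55, 42, 47, 9, 19, 44, 24]
insert 15:
  append 15 at index 7 → [55, 42, 47, 9, 19, 44, 24, 15]
  15 > parent 9 at index 3, swap → [55, 42, 47, 15, 19, 44, 24, 9]
insert 73:
  append 73 at index 8 → [55, 42, 47, 15, 19, 44, 24, 9, 73]
  73 > parent 15 at index 3, swap → [55, 42, 47, 73, 19, 44, 24, 9, 15]
  73 > parent 42 at index 1, swap → [55, 73, 47, 42, 19, 44, 24, 9, 15]
  73 > parent 55 at index 0, swap → [73, 55, 47, 42, 19, 44, 24, 9, 15]

[73, 55, 47, 42, 19, 44, 24, 9, 15]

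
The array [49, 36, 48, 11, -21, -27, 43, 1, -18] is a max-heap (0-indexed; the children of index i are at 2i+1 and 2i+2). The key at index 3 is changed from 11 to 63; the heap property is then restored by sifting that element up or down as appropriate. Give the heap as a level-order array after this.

set index 3 from 11 to 63 → [49, 36, 48, 63, -21, -27, 43, 1, -18]
63 > parent 36 at index 1, swap → [49, 63, 48, 36, -21, -27, 43, 1, -18]
63 > parent 49 at index 0, swap → [63, 49, 48, 36, -21, -27, 43, 1, -18]

[63, 49, 48, 36, -21, -27, 43, 1, -18]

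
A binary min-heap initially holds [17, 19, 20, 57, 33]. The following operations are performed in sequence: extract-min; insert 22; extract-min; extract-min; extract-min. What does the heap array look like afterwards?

[33, 57]

extract-min → returns 17:
  remove root 17; move last element 33 to root → [33, 19, 20, 57]
  33 vs smaller child 19 at index 1, swap → [19, 33, 20, 57]
insert 22:
  append 22 at index 4 → [19, 33, 20, 57, 22]
  22 < parent 33 at index 1, swap → [19, 22, 20, 57, 33]
extract-min → returns 19:
  remove root 19; move last element 33 to root → [33, 22, 20, 57]
  33 vs smaller child 20 at index 2, swap → [20, 22, 33, 57]
extract-min → returns 20:
  remove root 20; move last element 57 to root → [57, 22, 33]
  57 vs smaller child 22 at index 1, swap → [22, 57, 33]
extract-min → returns 22:
  remove root 22; move last element 33 to root → [33, 57] (no swap needed)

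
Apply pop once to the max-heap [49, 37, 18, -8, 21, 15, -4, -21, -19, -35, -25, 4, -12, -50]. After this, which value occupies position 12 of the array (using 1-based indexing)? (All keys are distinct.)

remove root 49; move last element -50 to root → [-50, 37, 18, -8, 21, 15, -4, -21, -19, -35, -25, 4, -12]
-50 vs larger child 37 at index 2, swap → [37, -50, 18, -8, 21, 15, -4, -21, -19, -35, -25, 4, -12]
-50 vs larger child 21 at index 5, swap → [37, 21, 18, -8, -50, 15, -4, -21, -19, -35, -25, 4, -12]
-50 vs larger child -25 at index 11, swap → [37, 21, 18, -8, -25, 15, -4, -21, -19, -35, -50, 4, -12]
resulting array: [37, 21, 18, -8, -25, 15, -4, -21, -19, -35, -50, 4, -12]

4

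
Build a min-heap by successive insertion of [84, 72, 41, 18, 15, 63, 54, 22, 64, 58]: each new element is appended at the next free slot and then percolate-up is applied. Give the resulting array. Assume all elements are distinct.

[15, 18, 54, 22, 41, 72, 63, 84, 64, 58]

Insert 84:
  append 84 at index 0 → [84] (no swap needed)
Insert 72:
  append 72 at index 1 → [84, 72]
  72 < parent 84 at index 0, swap → [72, 84]
Insert 41:
  append 41 at index 2 → [72, 84, 41]
  41 < parent 72 at index 0, swap → [41, 84, 72]
Insert 18:
  append 18 at index 3 → [41, 84, 72, 18]
  18 < parent 84 at index 1, swap → [41, 18, 72, 84]
  18 < parent 41 at index 0, swap → [18, 41, 72, 84]
Insert 15:
  append 15 at index 4 → [18, 41, 72, 84, 15]
  15 < parent 41 at index 1, swap → [18, 15, 72, 84, 41]
  15 < parent 18 at index 0, swap → [15, 18, 72, 84, 41]
Insert 63:
  append 63 at index 5 → [15, 18, 72, 84, 41, 63]
  63 < parent 72 at index 2, swap → [15, 18, 63, 84, 41, 72]
Insert 54:
  append 54 at index 6 → [15, 18, 63, 84, 41, 72, 54]
  54 < parent 63 at index 2, swap → [15, 18, 54, 84, 41, 72, 63]
Insert 22:
  append 22 at index 7 → [15, 18, 54, 84, 41, 72, 63, 22]
  22 < parent 84 at index 3, swap → [15, 18, 54, 22, 41, 72, 63, 84]
Insert 64:
  append 64 at index 8 → [15, 18, 54, 22, 41, 72, 63, 84, 64] (no swap needed)
Insert 58:
  append 58 at index 9 → [15, 18, 54, 22, 41, 72, 63, 84, 64, 58] (no swap needed)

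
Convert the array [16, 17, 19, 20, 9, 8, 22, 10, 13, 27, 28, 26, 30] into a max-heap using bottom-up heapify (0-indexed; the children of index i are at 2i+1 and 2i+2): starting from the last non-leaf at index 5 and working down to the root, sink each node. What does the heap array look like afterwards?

sift down from index 5:
  8 vs larger child 30 at index 12, swap → [16, 17, 19, 20, 9, 30, 22, 10, 13, 27, 28, 26, 8]
sift down from index 4:
  9 vs larger child 28 at index 10, swap → [16, 17, 19, 20, 28, 30, 22, 10, 13, 27, 9, 26, 8]
sift down from index 3: already satisfies heap property
sift down from index 2:
  19 vs larger child 30 at index 5, swap → [16, 17, 30, 20, 28, 19, 22, 10, 13, 27, 9, 26, 8]
  19 vs larger child 26 at index 11, swap → [16, 17, 30, 20, 28, 26, 22, 10, 13, 27, 9, 19, 8]
sift down from index 1:
  17 vs larger child 28 at index 4, swap → [16, 28, 30, 20, 17, 26, 22, 10, 13, 27, 9, 19, 8]
  17 vs larger child 27 at index 9, swap → [16, 28, 30, 20, 27, 26, 22, 10, 13, 17, 9, 19, 8]
sift down from index 0:
  16 vs larger child 30 at index 2, swap → [30, 28, 16, 20, 27, 26, 22, 10, 13, 17, 9, 19, 8]
  16 vs larger child 26 at index 5, swap → [30, 28, 26, 20, 27, 16, 22, 10, 13, 17, 9, 19, 8]
  16 vs larger child 19 at index 11, swap → [30, 28, 26, 20, 27, 19, 22, 10, 13, 17, 9, 16, 8]

[30, 28, 26, 20, 27, 19, 22, 10, 13, 17, 9, 16, 8]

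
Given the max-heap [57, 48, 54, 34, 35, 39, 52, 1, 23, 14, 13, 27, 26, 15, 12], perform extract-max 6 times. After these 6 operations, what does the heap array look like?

extract-max #1 returns 57:
  remove root 57; move last element 12 to root → [12, 48, 54, 34, 35, 39, 52, 1, 23, 14, 13, 27, 26, 15]
  12 vs larger child 54 at index 2, swap → [54, 48, 12, 34, 35, 39, 52, 1, 23, 14, 13, 27, 26, 15]
  12 vs larger child 52 at index 6, swap → [54, 48, 52, 34, 35, 39, 12, 1, 23, 14, 13, 27, 26, 15]
  12 vs only child 15 at index 13, swap → [54, 48, 52, 34, 35, 39, 15, 1, 23, 14, 13, 27, 26, 12]
extract-max #2 returns 54:
  remove root 54; move last element 12 to root → [12, 48, 52, 34, 35, 39, 15, 1, 23, 14, 13, 27, 26]
  12 vs larger child 52 at index 2, swap → [52, 48, 12, 34, 35, 39, 15, 1, 23, 14, 13, 27, 26]
  12 vs larger child 39 at index 5, swap → [52, 48, 39, 34, 35, 12, 15, 1, 23, 14, 13, 27, 26]
  12 vs larger child 27 at index 11, swap → [52, 48, 39, 34, 35, 27, 15, 1, 23, 14, 13, 12, 26]
extract-max #3 returns 52:
  remove root 52; move last element 26 to root → [26, 48, 39, 34, 35, 27, 15, 1, 23, 14, 13, 12]
  26 vs larger child 48 at index 1, swap → [48, 26, 39, 34, 35, 27, 15, 1, 23, 14, 13, 12]
  26 vs larger child 35 at index 4, swap → [48, 35, 39, 34, 26, 27, 15, 1, 23, 14, 13, 12]
extract-max #4 returns 48:
  remove root 48; move last element 12 to root → [12, 35, 39, 34, 26, 27, 15, 1, 23, 14, 13]
  12 vs larger child 39 at index 2, swap → [39, 35, 12, 34, 26, 27, 15, 1, 23, 14, 13]
  12 vs larger child 27 at index 5, swap → [39, 35, 27, 34, 26, 12, 15, 1, 23, 14, 13]
extract-max #5 returns 39:
  remove root 39; move last element 13 to root → [13, 35, 27, 34, 26, 12, 15, 1, 23, 14]
  13 vs larger child 35 at index 1, swap → [35, 13, 27, 34, 26, 12, 15, 1, 23, 14]
  13 vs larger child 34 at index 3, swap → [35, 34, 27, 13, 26, 12, 15, 1, 23, 14]
  13 vs larger child 23 at index 8, swap → [35, 34, 27, 23, 26, 12, 15, 1, 13, 14]
extract-max #6 returns 35:
  remove root 35; move last element 14 to root → [14, 34, 27, 23, 26, 12, 15, 1, 13]
  14 vs larger child 34 at index 1, swap → [34, 14, 27, 23, 26, 12, 15, 1, 13]
  14 vs larger child 26 at index 4, swap → [34, 26, 27, 23, 14, 12, 15, 1, 13]

[34, 26, 27, 23, 14, 12, 15, 1, 13]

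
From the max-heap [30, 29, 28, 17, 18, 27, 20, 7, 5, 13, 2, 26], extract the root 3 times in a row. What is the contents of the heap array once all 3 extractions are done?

[27, 26, 20, 17, 18, 2, 13, 7, 5]

extract-max #1 returns 30:
  remove root 30; move last element 26 to root → [26, 29, 28, 17, 18, 27, 20, 7, 5, 13, 2]
  26 vs larger child 29 at index 1, swap → [29, 26, 28, 17, 18, 27, 20, 7, 5, 13, 2]
extract-max #2 returns 29:
  remove root 29; move last element 2 to root → [2, 26, 28, 17, 18, 27, 20, 7, 5, 13]
  2 vs larger child 28 at index 2, swap → [28, 26, 2, 17, 18, 27, 20, 7, 5, 13]
  2 vs larger child 27 at index 5, swap → [28, 26, 27, 17, 18, 2, 20, 7, 5, 13]
extract-max #3 returns 28:
  remove root 28; move last element 13 to root → [13, 26, 27, 17, 18, 2, 20, 7, 5]
  13 vs larger child 27 at index 2, swap → [27, 26, 13, 17, 18, 2, 20, 7, 5]
  13 vs larger child 20 at index 6, swap → [27, 26, 20, 17, 18, 2, 13, 7, 5]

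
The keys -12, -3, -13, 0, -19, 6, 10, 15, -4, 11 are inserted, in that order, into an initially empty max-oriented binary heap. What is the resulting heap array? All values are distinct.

[15, 11, 6, -3, 10, -13, 0, -12, -4, -19]

Insert -12:
  append -12 at index 0 → [-12] (no swap needed)
Insert -3:
  append -3 at index 1 → [-12, -3]
  -3 > parent -12 at index 0, swap → [-3, -12]
Insert -13:
  append -13 at index 2 → [-3, -12, -13] (no swap needed)
Insert 0:
  append 0 at index 3 → [-3, -12, -13, 0]
  0 > parent -12 at index 1, swap → [-3, 0, -13, -12]
  0 > parent -3 at index 0, swap → [0, -3, -13, -12]
Insert -19:
  append -19 at index 4 → [0, -3, -13, -12, -19] (no swap needed)
Insert 6:
  append 6 at index 5 → [0, -3, -13, -12, -19, 6]
  6 > parent -13 at index 2, swap → [0, -3, 6, -12, -19, -13]
  6 > parent 0 at index 0, swap → [6, -3, 0, -12, -19, -13]
Insert 10:
  append 10 at index 6 → [6, -3, 0, -12, -19, -13, 10]
  10 > parent 0 at index 2, swap → [6, -3, 10, -12, -19, -13, 0]
  10 > parent 6 at index 0, swap → [10, -3, 6, -12, -19, -13, 0]
Insert 15:
  append 15 at index 7 → [10, -3, 6, -12, -19, -13, 0, 15]
  15 > parent -12 at index 3, swap → [10, -3, 6, 15, -19, -13, 0, -12]
  15 > parent -3 at index 1, swap → [10, 15, 6, -3, -19, -13, 0, -12]
  15 > parent 10 at index 0, swap → [15, 10, 6, -3, -19, -13, 0, -12]
Insert -4:
  append -4 at index 8 → [15, 10, 6, -3, -19, -13, 0, -12, -4] (no swap needed)
Insert 11:
  append 11 at index 9 → [15, 10, 6, -3, -19, -13, 0, -12, -4, 11]
  11 > parent -19 at index 4, swap → [15, 10, 6, -3, 11, -13, 0, -12, -4, -19]
  11 > parent 10 at index 1, swap → [15, 11, 6, -3, 10, -13, 0, -12, -4, -19]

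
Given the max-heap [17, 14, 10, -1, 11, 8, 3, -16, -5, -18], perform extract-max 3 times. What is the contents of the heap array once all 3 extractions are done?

[10, -1, 8, -5, -18, -16, 3]

extract-max #1 returns 17:
  remove root 17; move last element -18 to root → [-18, 14, 10, -1, 11, 8, 3, -16, -5]
  -18 vs larger child 14 at index 1, swap → [14, -18, 10, -1, 11, 8, 3, -16, -5]
  -18 vs larger child 11 at index 4, swap → [14, 11, 10, -1, -18, 8, 3, -16, -5]
extract-max #2 returns 14:
  remove root 14; move last element -5 to root → [-5, 11, 10, -1, -18, 8, 3, -16]
  -5 vs larger child 11 at index 1, swap → [11, -5, 10, -1, -18, 8, 3, -16]
  -5 vs larger child -1 at index 3, swap → [11, -1, 10, -5, -18, 8, 3, -16]
extract-max #3 returns 11:
  remove root 11; move last element -16 to root → [-16, -1, 10, -5, -18, 8, 3]
  -16 vs larger child 10 at index 2, swap → [10, -1, -16, -5, -18, 8, 3]
  -16 vs larger child 8 at index 5, swap → [10, -1, 8, -5, -18, -16, 3]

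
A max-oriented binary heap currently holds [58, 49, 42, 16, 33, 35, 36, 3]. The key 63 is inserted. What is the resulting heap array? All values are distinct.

append 63 at index 8 → [58, 49, 42, 16, 33, 35, 36, 3, 63]
63 > parent 16 at index 3, swap → [58, 49, 42, 63, 33, 35, 36, 3, 16]
63 > parent 49 at index 1, swap → [58, 63, 42, 49, 33, 35, 36, 3, 16]
63 > parent 58 at index 0, swap → [63, 58, 42, 49, 33, 35, 36, 3, 16]

[63, 58, 42, 49, 33, 35, 36, 3, 16]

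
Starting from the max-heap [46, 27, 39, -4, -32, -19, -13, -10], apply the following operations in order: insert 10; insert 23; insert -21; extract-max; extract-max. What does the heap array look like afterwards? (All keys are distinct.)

[27, 23, -13, 10, -32, -19, -21, -10, -4]

insert 10:
  append 10 at index 8 → [46, 27, 39, -4, -32, -19, -13, -10, 10]
  10 > parent -4 at index 3, swap → [46, 27, 39, 10, -32, -19, -13, -10, -4]
insert 23:
  append 23 at index 9 → [46, 27, 39, 10, -32, -19, -13, -10, -4, 23]
  23 > parent -32 at index 4, swap → [46, 27, 39, 10, 23, -19, -13, -10, -4, -32]
insert -21:
  append -21 at index 10 → [46, 27, 39, 10, 23, -19, -13, -10, -4, -32, -21] (no swap needed)
extract-max → returns 46:
  remove root 46; move last element -21 to root → [-21, 27, 39, 10, 23, -19, -13, -10, -4, -32]
  -21 vs larger child 39 at index 2, swap → [39, 27, -21, 10, 23, -19, -13, -10, -4, -32]
  -21 vs larger child -13 at index 6, swap → [39, 27, -13, 10, 23, -19, -21, -10, -4, -32]
extract-max → returns 39:
  remove root 39; move last element -32 to root → [-32, 27, -13, 10, 23, -19, -21, -10, -4]
  -32 vs larger child 27 at index 1, swap → [27, -32, -13, 10, 23, -19, -21, -10, -4]
  -32 vs larger child 23 at index 4, swap → [27, 23, -13, 10, -32, -19, -21, -10, -4]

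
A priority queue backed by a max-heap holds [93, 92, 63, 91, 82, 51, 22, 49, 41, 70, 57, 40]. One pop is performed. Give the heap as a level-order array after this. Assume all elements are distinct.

remove root 93; move last element 40 to root → [40, 92, 63, 91, 82, 51, 22, 49, 41, 70, 57]
40 vs larger child 92 at index 1, swap → [92, 40, 63, 91, 82, 51, 22, 49, 41, 70, 57]
40 vs larger child 91 at index 3, swap → [92, 91, 63, 40, 82, 51, 22, 49, 41, 70, 57]
40 vs larger child 49 at index 7, swap → [92, 91, 63, 49, 82, 51, 22, 40, 41, 70, 57]

[92, 91, 63, 49, 82, 51, 22, 40, 41, 70, 57]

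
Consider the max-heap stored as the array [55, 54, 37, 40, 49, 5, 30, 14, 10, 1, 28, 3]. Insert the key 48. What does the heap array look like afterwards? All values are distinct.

append 48 at index 12 → [55, 54, 37, 40, 49, 5, 30, 14, 10, 1, 28, 3, 48]
48 > parent 5 at index 5, swap → [55, 54, 37, 40, 49, 48, 30, 14, 10, 1, 28, 3, 5]
48 > parent 37 at index 2, swap → [55, 54, 48, 40, 49, 37, 30, 14, 10, 1, 28, 3, 5]

[55, 54, 48, 40, 49, 37, 30, 14, 10, 1, 28, 3, 5]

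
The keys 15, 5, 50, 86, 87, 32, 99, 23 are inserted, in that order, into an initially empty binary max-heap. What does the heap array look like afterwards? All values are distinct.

[99, 86, 87, 23, 50, 15, 32, 5]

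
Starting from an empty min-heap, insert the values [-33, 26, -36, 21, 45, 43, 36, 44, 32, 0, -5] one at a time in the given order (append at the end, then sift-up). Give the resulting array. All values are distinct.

[-36, -5, -33, 26, 0, 43, 36, 44, 32, 45, 21]

Insert -33:
  append -33 at index 0 → [-33] (no swap needed)
Insert 26:
  append 26 at index 1 → [-33, 26] (no swap needed)
Insert -36:
  append -36 at index 2 → [-33, 26, -36]
  -36 < parent -33 at index 0, swap → [-36, 26, -33]
Insert 21:
  append 21 at index 3 → [-36, 26, -33, 21]
  21 < parent 26 at index 1, swap → [-36, 21, -33, 26]
Insert 45:
  append 45 at index 4 → [-36, 21, -33, 26, 45] (no swap needed)
Insert 43:
  append 43 at index 5 → [-36, 21, -33, 26, 45, 43] (no swap needed)
Insert 36:
  append 36 at index 6 → [-36, 21, -33, 26, 45, 43, 36] (no swap needed)
Insert 44:
  append 44 at index 7 → [-36, 21, -33, 26, 45, 43, 36, 44] (no swap needed)
Insert 32:
  append 32 at index 8 → [-36, 21, -33, 26, 45, 43, 36, 44, 32] (no swap needed)
Insert 0:
  append 0 at index 9 → [-36, 21, -33, 26, 45, 43, 36, 44, 32, 0]
  0 < parent 45 at index 4, swap → [-36, 21, -33, 26, 0, 43, 36, 44, 32, 45]
  0 < parent 21 at index 1, swap → [-36, 0, -33, 26, 21, 43, 36, 44, 32, 45]
Insert -5:
  append -5 at index 10 → [-36, 0, -33, 26, 21, 43, 36, 44, 32, 45, -5]
  -5 < parent 21 at index 4, swap → [-36, 0, -33, 26, -5, 43, 36, 44, 32, 45, 21]
  -5 < parent 0 at index 1, swap → [-36, -5, -33, 26, 0, 43, 36, 44, 32, 45, 21]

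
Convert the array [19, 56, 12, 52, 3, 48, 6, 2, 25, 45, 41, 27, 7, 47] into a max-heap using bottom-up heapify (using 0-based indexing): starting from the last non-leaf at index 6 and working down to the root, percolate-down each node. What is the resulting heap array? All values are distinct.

sift down from index 6:
  6 vs only child 47 at index 13, swap → [19, 56, 12, 52, 3, 48, 47, 2, 25, 45, 41, 27, 7, 6]
sift down from index 5: already satisfies heap property
sift down from index 4:
  3 vs larger child 45 at index 9, swap → [19, 56, 12, 52, 45, 48, 47, 2, 25, 3, 41, 27, 7, 6]
sift down from index 3: already satisfies heap property
sift down from index 2:
  12 vs larger child 48 at index 5, swap → [19, 56, 48, 52, 45, 12, 47, 2, 25, 3, 41, 27, 7, 6]
  12 vs larger child 27 at index 11, swap → [19, 56, 48, 52, 45, 27, 47, 2, 25, 3, 41, 12, 7, 6]
sift down from index 1: already satisfies heap property
sift down from index 0:
  19 vs larger child 56 at index 1, swap → [56, 19, 48, 52, 45, 27, 47, 2, 25, 3, 41, 12, 7, 6]
  19 vs larger child 52 at index 3, swap → [56, 52, 48, 19, 45, 27, 47, 2, 25, 3, 41, 12, 7, 6]
  19 vs larger child 25 at index 8, swap → [56, 52, 48, 25, 45, 27, 47, 2, 19, 3, 41, 12, 7, 6]

[56, 52, 48, 25, 45, 27, 47, 2, 19, 3, 41, 12, 7, 6]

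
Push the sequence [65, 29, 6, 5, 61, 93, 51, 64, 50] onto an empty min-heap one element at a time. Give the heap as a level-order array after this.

[5, 6, 29, 50, 61, 93, 51, 65, 64]

Insert 65:
  append 65 at index 0 → [65] (no swap needed)
Insert 29:
  append 29 at index 1 → [65, 29]
  29 < parent 65 at index 0, swap → [29, 65]
Insert 6:
  append 6 at index 2 → [29, 65, 6]
  6 < parent 29 at index 0, swap → [6, 65, 29]
Insert 5:
  append 5 at index 3 → [6, 65, 29, 5]
  5 < parent 65 at index 1, swap → [6, 5, 29, 65]
  5 < parent 6 at index 0, swap → [5, 6, 29, 65]
Insert 61:
  append 61 at index 4 → [5, 6, 29, 65, 61] (no swap needed)
Insert 93:
  append 93 at index 5 → [5, 6, 29, 65, 61, 93] (no swap needed)
Insert 51:
  append 51 at index 6 → [5, 6, 29, 65, 61, 93, 51] (no swap needed)
Insert 64:
  append 64 at index 7 → [5, 6, 29, 65, 61, 93, 51, 64]
  64 < parent 65 at index 3, swap → [5, 6, 29, 64, 61, 93, 51, 65]
Insert 50:
  append 50 at index 8 → [5, 6, 29, 64, 61, 93, 51, 65, 50]
  50 < parent 64 at index 3, swap → [5, 6, 29, 50, 61, 93, 51, 65, 64]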